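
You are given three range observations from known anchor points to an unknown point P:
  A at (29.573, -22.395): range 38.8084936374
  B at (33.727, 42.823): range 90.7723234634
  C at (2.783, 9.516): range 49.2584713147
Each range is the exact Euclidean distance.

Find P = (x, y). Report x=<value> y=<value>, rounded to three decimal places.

x=-5.483 y=-39.044

eq1: (x − 29.573)² + (y + 22.395)² = 38.8084936374²
eq2: (x − 33.727)² + (y − 42.823)² = 90.7723234634²
eq3: (x − 2.783)² + (y − 9.516)² = 49.2584713147²
eq2−eq1, eq2−eq3 (x²,y² cancel):
  -8.308·x − 130.436·y = 5138.294025
  -61.888·x − 66.614·y = 2940.197198
det = -8.308·-66.614 − -130.436·-61.888 = -7518.994056
x = (5138.294025·-66.614 − -130.436·2940.197198) / -7518.994056 = -5.482814
y = (-8.308·2940.197198 − 5138.294025·-61.888) / -7518.994056 = -39.043997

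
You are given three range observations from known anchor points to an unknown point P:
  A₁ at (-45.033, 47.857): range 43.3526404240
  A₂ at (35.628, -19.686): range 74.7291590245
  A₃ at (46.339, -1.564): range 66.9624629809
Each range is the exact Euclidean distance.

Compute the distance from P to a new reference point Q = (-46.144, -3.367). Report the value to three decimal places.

eq1: (x + 45.033)² + (y − 47.857)² = 43.3526404240²
eq2: (x − 35.628)² + (y + 19.686)² = 74.7291590245²
eq3: (x − 46.339)² + (y + 1.564)² = 66.9624629809²
eq2−eq3, eq2−eq1 (x²,y² cancel):
  21.422·x + 36.244·y = 1593.331797
  -161.322·x + 135.086·y = 6366.366335
det = 21.422·135.086 − 36.244·-161.322 = 8740.766860
x = (1593.331797·135.086 − 36.244·6366.366335) / 8740.766860 = -1.773959
y = (21.422·6366.366335 − 1593.331797·-161.322) / 8740.766860 = 45.009755
|P − Q| = √((-1.773959 − -46.144)² + (45.009755 − -3.367)²) = 65.643057

65.643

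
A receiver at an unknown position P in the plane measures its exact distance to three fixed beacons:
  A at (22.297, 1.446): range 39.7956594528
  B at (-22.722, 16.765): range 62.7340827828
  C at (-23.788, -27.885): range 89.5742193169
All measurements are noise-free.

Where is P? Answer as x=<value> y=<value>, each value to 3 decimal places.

x=36.014 y=38.803

eq1: (x − 22.297)² + (y − 1.446)² = 39.7956594528²
eq2: (x + 22.722)² + (y − 16.765)² = 62.7340827828²
eq3: (x + 23.788)² + (y + 27.885)² = 89.5742193169²
eq2−eq3, eq2−eq1 (x²,y² cancel):
  -2.132·x − 89.300·y = -3541.887964
  90.038·x − 30.638·y = 2053.763247
det = -2.132·-30.638 − -89.300·90.038 = 8105.713616
x = (-3541.887964·-30.638 − -89.300·2053.763247) / 8105.713616 = 36.013784
y = (-2.132·2053.763247 − -3541.887964·90.038) / 8105.713616 = 38.802985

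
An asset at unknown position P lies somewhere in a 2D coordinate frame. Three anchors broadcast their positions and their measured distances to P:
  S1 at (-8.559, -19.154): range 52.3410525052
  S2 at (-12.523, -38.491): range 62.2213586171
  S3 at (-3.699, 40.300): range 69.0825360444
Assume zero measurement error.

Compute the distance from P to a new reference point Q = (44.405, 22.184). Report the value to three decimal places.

eq1: (x + 8.559)² + (y + 19.154)² = 52.3410525052²
eq2: (x + 12.523)² + (y + 38.491)² = 62.2213586171²
eq3: (x + 3.699)² + (y − 40.300)² = 69.0825360444²
eq1−eq2, eq1−eq3 (x²,y² cancel):
  -7.928·x − 38.674·y = 66.338722
  9.720·x + 118.908·y = -835.170605
det = -7.928·118.908 − -38.674·9.720 = -566.791344
x = (66.338722·118.908 − -38.674·-835.170605) / -566.791344 = 43.069083
y = (-7.928·-835.170605 − 66.338722·9.720) / -566.791344 = -10.544304
|P − Q| = √((43.069083 − 44.405)² + (-10.544304 − 22.184)²) = 32.755558

32.756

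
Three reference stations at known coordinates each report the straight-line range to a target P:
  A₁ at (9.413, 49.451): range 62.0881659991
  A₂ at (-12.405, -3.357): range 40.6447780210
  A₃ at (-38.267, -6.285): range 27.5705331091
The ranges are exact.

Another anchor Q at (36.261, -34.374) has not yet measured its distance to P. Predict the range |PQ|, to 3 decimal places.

eq1: (x − 9.413)² + (y − 49.451)² = 62.0881659991²
eq2: (x + 12.405)² + (y + 3.357)² = 40.6447780210²
eq3: (x + 38.267)² + (y + 6.285)² = 27.5705331091²
eq1−eq3, eq1−eq2 (x²,y² cancel):
  -95.360·x − 111.472·y = 2064.664605
  -43.636·x − 105.616·y = -165.910119
det = -95.360·-105.616 − -111.472·-43.636 = 5207.349568
x = (2064.664605·-105.616 − -111.472·-165.910119) / 5207.349568 = -45.427323
y = (-95.360·-165.910119 − 2064.664605·-43.636) / 5207.349568 = 20.339501
|P − Q| = √((-45.427323 − 36.261)² + (20.339501 − -34.374)²) = 98.318611

98.319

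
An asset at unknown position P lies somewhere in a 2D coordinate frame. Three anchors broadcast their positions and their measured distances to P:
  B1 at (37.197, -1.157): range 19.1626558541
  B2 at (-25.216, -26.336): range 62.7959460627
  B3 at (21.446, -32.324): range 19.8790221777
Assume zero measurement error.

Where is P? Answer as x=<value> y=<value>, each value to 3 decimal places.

x=37.291 y=-20.319

eq1: (x − 37.197)² + (y + 1.157)² = 19.1626558541²
eq2: (x + 25.216)² + (y + 26.336)² = 62.7959460627²
eq3: (x − 21.446)² + (y + 32.324)² = 19.8790221777²
eq2−eq1, eq2−eq3 (x²,y² cancel):
  124.826·x + 50.358·y = 3631.647369
  93.324·x − 11.976·y = 3723.495659
det = 124.826·-11.976 − 50.358·93.324 = -6194.526168
x = (3631.647369·-11.976 − 50.358·3723.495659) / -6194.526168 = 37.291053
y = (124.826·3723.495659 − 3631.647369·93.324) / -6194.526168 = -20.319425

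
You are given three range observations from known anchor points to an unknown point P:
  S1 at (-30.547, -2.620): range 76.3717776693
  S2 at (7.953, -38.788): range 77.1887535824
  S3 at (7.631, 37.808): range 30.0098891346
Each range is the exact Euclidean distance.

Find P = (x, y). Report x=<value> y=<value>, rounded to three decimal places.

x=37.194 y=32.648

eq1: (x + 30.547)² + (y + 2.620)² = 76.3717776693²
eq2: (x − 7.953)² + (y + 38.788)² = 77.1887535824²
eq3: (x − 7.631)² + (y − 37.808)² = 30.0098891346²
eq1−eq2, eq1−eq3 (x²,y² cancel):
  77.000·x − 72.336·y = 502.320289
  76.356·x + 80.856·y = 5479.748395
det = 77.000·80.856 − -72.336·76.356 = 11749.199616
x = (502.320289·80.856 − -72.336·5479.748395) / 11749.199616 = 37.193911
y = (77.000·5479.748395 − 502.320289·76.356) / 11749.199616 = 32.647795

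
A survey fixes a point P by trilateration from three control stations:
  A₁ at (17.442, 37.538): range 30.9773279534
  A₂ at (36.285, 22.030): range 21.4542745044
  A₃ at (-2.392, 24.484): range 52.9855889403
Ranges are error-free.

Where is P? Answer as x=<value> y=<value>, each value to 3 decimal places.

eq1: (x − 17.442)² + (y − 37.538)² = 30.9773279534²
eq2: (x − 36.285)² + (y − 22.030)² = 21.4542745044²
eq3: (x + 2.392)² + (y − 24.484)² = 52.9855889403²
eq2−eq3, eq2−eq1 (x²,y² cancel):
  -77.354·x + 4.908·y = -3543.920946
  -37.686·x + 31.016·y = -587.906270
det = -77.354·31.016 − 4.908·-37.686 = -2214.248776
x = (-3543.920946·31.016 − 4.908·-587.906270) / -2214.248776 = 48.338204
y = (-77.354·-587.906270 − -3543.920946·-37.686) / -2214.248776 = 39.778413

x=48.338 y=39.778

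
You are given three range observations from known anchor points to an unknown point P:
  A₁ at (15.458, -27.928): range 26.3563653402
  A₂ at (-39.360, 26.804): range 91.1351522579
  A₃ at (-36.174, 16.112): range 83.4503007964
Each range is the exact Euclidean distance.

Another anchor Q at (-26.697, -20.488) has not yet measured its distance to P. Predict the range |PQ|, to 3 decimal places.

eq1: (x − 15.458)² + (y + 27.928)² = 26.3563653402²
eq2: (x + 39.360)² + (y − 26.804)² = 91.1351522579²
eq3: (x + 36.174)² + (y − 16.112)² = 83.4503007964²
eq2−eq1, eq2−eq3 (x²,y² cancel):
  109.636·x − 109.464·y = 6362.216915
  6.372·x − 21.384·y = 642.154078
det = 109.636·-21.384 − -109.464·6.372 = -1646.951616
x = (6362.216915·-21.384 − -109.464·642.154078) / -1646.951616 = 39.926426
y = (109.636·642.154078 − 6362.216915·6.372) / -1646.951616 = -18.132384
|P − Q| = √((39.926426 − -26.697)² + (-18.132384 − -20.488)²) = 66.665057

66.665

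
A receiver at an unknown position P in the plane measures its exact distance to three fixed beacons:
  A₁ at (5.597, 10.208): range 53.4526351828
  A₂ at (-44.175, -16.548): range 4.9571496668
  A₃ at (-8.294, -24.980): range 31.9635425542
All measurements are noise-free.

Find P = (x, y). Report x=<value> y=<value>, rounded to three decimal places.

eq1: (x − 5.597)² + (y − 10.208)² = 53.4526351828²
eq2: (x + 44.175)² + (y + 16.548)² = 4.9571496668²
eq3: (x + 8.294)² + (y + 24.980)² = 31.9635425542²
eq2−eq3, eq2−eq1 (x²,y² cancel):
  71.762·x − 16.864·y = -2529.570813
  99.544·x + 53.512·y = -4922.348131
det = 71.762·53.512 − -16.864·99.544 = 5518.838160
x = (-2529.570813·53.512 − -16.864·-4922.348131) / 5518.838160 = -39.568631
y = (71.762·-4922.348131 − -2529.570813·99.544) / 5518.838160 = -18.379584

x=-39.569 y=-18.380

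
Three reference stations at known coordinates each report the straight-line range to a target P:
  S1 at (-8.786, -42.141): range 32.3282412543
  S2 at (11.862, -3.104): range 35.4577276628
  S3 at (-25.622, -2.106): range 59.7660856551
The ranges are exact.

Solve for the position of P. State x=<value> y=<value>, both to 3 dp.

x=23.088 y=-36.738

eq1: (x + 8.786)² + (y + 42.141)² = 32.3282412543²
eq2: (x − 11.862)² + (y + 3.104)² = 35.4577276628²
eq3: (x + 25.622)² + (y + 2.106)² = 59.7660856551²
eq1−eq3, eq1−eq2 (x²,y² cancel):
  -33.672·x + 80.070·y = -3719.005369
  41.296·x + 78.074·y = -1914.851085
det = -33.672·78.074 − 80.070·41.296 = -5935.478448
x = (-3719.005369·78.074 − 80.070·-1914.851085) / -5935.478448 = 23.087524
y = (-33.672·-1914.851085 − -3719.005369·41.296) / -5935.478448 = -36.737883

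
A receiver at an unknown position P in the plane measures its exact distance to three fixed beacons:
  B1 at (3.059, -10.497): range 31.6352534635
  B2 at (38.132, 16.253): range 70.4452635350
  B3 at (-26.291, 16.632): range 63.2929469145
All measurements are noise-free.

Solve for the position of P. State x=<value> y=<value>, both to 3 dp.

x=-1.846 y=-41.750

eq1: (x − 3.059)² + (y + 10.497)² = 31.6352534635²
eq2: (x − 38.132)² + (y − 16.253)² = 70.4452635350²
eq3: (x + 26.291)² + (y − 16.632)² = 63.2929469145²
eq1−eq3, eq1−eq2 (x²,y² cancel):
  -58.700·x + 54.258·y = -2156.912252
  70.146·x + 53.500·y = -2363.080950
det = -58.700·53.500 − 54.258·70.146 = -6946.431668
x = (-2156.912252·53.500 − 54.258·-2363.080950) / -6946.431668 = -1.845730
y = (-58.700·-2363.080950 − -2156.912252·70.146) / -6946.431668 = -41.749726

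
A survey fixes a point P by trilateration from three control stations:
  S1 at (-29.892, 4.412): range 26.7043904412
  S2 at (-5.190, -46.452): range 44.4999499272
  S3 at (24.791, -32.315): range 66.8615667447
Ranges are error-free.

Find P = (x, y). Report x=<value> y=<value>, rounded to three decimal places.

x=-40.910 y=-19.913

eq1: (x + 29.892)² + (y − 4.412)² = 26.7043904412²
eq2: (x + 5.190)² + (y + 46.452)² = 44.4999499272²
eq3: (x − 24.791)² + (y + 32.315)² = 66.8615667447²
eq3−eq2, eq3−eq1 (x²,y² cancel):
  -59.962·x − 28.274·y = 3016.095062
  -109.366·x + 73.454·y = 3011.489141
det = -59.962·73.454 − -28.274·-109.366 = -7496.663032
x = (3016.095062·73.454 − -28.274·3011.489141) / -7496.663032 = -40.910348
y = (-59.962·3011.489141 − 3016.095062·-109.366) / -7496.663032 = -19.913305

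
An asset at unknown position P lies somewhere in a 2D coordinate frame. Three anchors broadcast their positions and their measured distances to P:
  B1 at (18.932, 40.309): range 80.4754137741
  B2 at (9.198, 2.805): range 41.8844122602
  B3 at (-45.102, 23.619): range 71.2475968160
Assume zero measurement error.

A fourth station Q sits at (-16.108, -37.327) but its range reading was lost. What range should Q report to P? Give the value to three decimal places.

9.910

eq1: (x − 18.932)² + (y − 40.309)² = 80.4754137741²
eq2: (x − 9.198)² + (y − 2.805)² = 41.8844122602²
eq3: (x + 45.102)² + (y − 23.619)² = 71.2475968160²
eq1−eq3, eq1−eq2 (x²,y² cancel):
  -128.068·x − 33.380·y = 2008.883630
  -19.468·x − 75.008·y = 2831.223356
det = -128.068·-75.008 − -33.380·-19.468 = 8956.282704
x = (2008.883630·-75.008 − -33.380·2831.223356) / 8956.282704 = -6.272257
y = (-128.068·2831.223356 − 2008.883630·-19.468) / 8956.282704 = -36.117682
|P − Q| = √((-6.272257 − -16.108)² + (-36.117682 − -37.327)²) = 9.909808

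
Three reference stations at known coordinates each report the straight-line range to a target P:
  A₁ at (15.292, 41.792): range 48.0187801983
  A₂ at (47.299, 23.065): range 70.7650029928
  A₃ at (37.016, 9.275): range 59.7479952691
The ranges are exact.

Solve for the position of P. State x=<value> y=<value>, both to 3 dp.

eq1: (x − 15.292)² + (y − 41.792)² = 48.0187801983²
eq2: (x − 47.299)² + (y − 23.065)² = 70.7650029928²
eq3: (x − 37.016)² + (y − 9.275)² = 59.7479952691²
eq3−eq1, eq3−eq2 (x²,y² cancel):
  -43.448·x + 65.034·y = 1788.226334
  20.566·x + 27.580·y = -124.882965
det = -43.448·27.580 − 65.034·20.566 = -2535.785084
x = (1788.226334·27.580 − 65.034·-124.882965) / -2535.785084 = -22.652125
y = (-43.448·-124.882965 − 1788.226334·20.566) / -2535.785084 = 12.363330

x=-22.652 y=12.363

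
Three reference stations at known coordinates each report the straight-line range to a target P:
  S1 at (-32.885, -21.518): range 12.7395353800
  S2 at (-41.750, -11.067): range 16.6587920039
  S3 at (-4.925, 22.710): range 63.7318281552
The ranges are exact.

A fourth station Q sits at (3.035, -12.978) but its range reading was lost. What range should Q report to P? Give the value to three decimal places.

eq1: (x + 32.885)² + (y + 21.518)² = 12.7395353800²
eq2: (x + 41.750)² + (y + 11.067)² = 16.6587920039²
eq3: (x + 4.925)² + (y − 22.710)² = 63.7318281552²
eq3−eq2, eq3−eq1 (x²,y² cancel):
  -73.650·x − 67.554·y = 5109.771833
  -55.920·x − 88.456·y = 4903.897982
det = -73.650·-88.456 − -67.554·-55.920 = 2737.164720
x = (5109.771833·-88.456 − -67.554·4903.897982) / 2737.164720 = -44.101128
y = (-73.650·4903.897982 − 5109.771833·-55.920) / 2737.164720 = -27.559045
|P − Q| = √((-44.101128 − 3.035)² + (-27.559045 − -12.978)²) = 49.339857

49.340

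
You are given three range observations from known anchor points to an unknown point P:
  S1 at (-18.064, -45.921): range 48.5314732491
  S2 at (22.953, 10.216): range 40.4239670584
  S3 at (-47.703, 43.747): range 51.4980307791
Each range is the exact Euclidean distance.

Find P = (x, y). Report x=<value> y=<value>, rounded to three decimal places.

x=-16.746 y=2.593

eq1: (x + 18.064)² + (y + 45.921)² = 48.5314732491²
eq2: (x − 22.953)² + (y − 10.216)² = 40.4239670584²
eq3: (x + 47.703)² + (y − 43.747)² = 51.4980307791²
eq2−eq1, eq2−eq3 (x²,y² cancel):
  -82.034·x − 112.274·y = 1082.632689
  -141.312·x + 67.062·y = 2540.219292
det = -82.034·67.062 − -112.274·-141.312 = -21367.027596
x = (1082.632689·67.062 − -112.274·2540.219292) / -21367.027596 = -16.745619
y = (-82.034·2540.219292 − 1082.632689·-141.312) / -21367.027596 = 2.592563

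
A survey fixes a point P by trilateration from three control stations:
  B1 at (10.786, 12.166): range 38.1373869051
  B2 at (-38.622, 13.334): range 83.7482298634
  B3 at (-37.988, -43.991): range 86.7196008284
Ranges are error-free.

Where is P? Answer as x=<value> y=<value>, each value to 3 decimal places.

x=41.803 y=-10.025

eq1: (x − 10.786)² + (y − 12.166)² = 38.1373869051²
eq2: (x + 38.622)² + (y − 13.334)² = 83.7482298634²
eq3: (x + 37.988)² + (y + 43.991)² = 86.7196008284²
eq1−eq3, eq1−eq2 (x²,y² cancel):
  -97.548·x − 112.314·y = -2951.882015
  -98.816·x + 2.336·y = -4154.200637
det = -97.548·2.336 − -112.314·-98.816 = -11326.292352
x = (-2951.882015·2.336 − -112.314·-4154.200637) / -11326.292352 = 41.802778
y = (-97.548·-4154.200637 − -2951.882015·-98.816) / -11326.292352 = -10.024533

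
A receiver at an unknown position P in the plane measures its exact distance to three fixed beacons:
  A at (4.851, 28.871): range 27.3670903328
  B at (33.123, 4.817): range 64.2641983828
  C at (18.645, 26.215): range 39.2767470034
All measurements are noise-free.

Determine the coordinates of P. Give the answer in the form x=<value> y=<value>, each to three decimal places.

eq1: (x − 4.851)² + (y − 28.871)² = 27.3670903328²
eq2: (x − 33.123)² + (y − 4.817)² = 64.2641983828²
eq3: (x − 18.645)² + (y − 26.215)² = 39.2767470034²
eq1−eq2, eq1−eq3 (x²,y² cancel):
  56.544·x − 48.108·y = -3117.659784
  27.588·x − 5.312·y = -615.909814
det = 56.544·-5.312 − -48.108·27.588 = 1026.841776
x = (-3117.659784·-5.312 − -48.108·-615.909814) / 1026.841776 = -12.727550
y = (56.544·-615.909814 − -3117.659784·27.588) / 1026.841776 = 49.846037

x=-12.728 y=49.846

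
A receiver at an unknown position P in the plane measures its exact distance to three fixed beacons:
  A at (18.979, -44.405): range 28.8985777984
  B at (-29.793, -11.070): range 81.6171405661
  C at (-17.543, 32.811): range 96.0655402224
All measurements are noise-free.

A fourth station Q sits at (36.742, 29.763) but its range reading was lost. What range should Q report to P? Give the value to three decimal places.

eq1: (x − 18.979)² + (y + 44.405)² = 28.8985777984²
eq2: (x + 29.793)² + (y + 11.070)² = 81.6171405661²
eq3: (x + 17.543)² + (y − 32.811)² = 96.0655402224²
eq3−eq1, eq3−eq2 (x²,y² cancel):
  73.044·x − 154.432·y = 9341.148115
  -24.500·x − 87.762·y = 2193.079563
det = 73.044·-87.762 − -154.432·-24.500 = -10194.071528
x = (9341.148115·-87.762 − -154.432·2193.079563) / -10194.071528 = 47.195684
y = (73.044·2193.079563 − 9341.148115·-24.500) / -10194.071528 = -38.164283
|P − Q| = √((47.195684 − 36.742)² + (-38.164283 − 29.763)²) = 68.726962

68.727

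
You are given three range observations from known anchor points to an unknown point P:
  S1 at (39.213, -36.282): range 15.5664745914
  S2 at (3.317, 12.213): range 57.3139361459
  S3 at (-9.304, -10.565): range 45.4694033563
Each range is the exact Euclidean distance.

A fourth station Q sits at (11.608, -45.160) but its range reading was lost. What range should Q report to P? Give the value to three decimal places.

13.431

eq1: (x − 39.213)² + (y + 36.282)² = 15.5664745914²
eq2: (x − 3.317)² + (y − 12.213)² = 57.3139361459²
eq3: (x + 9.304)² + (y + 10.565)² = 45.4694033563²
eq2−eq3, eq2−eq1 (x²,y² cancel):
  -25.242·x − 45.556·y = 1255.444418
  71.792·x − 96.990·y = 5736.455180
det = -25.242·-96.990 − -45.556·71.792 = 5718.777932
x = (1255.444418·-96.990 − -45.556·5736.455180) / 5718.777932 = 24.404584
y = (-25.242·5736.455180 − 1255.444418·71.792) / 5718.777932 = -41.080537
|P − Q| = √((24.404584 − 11.608)² + (-41.080537 − -45.160)²) = 13.431105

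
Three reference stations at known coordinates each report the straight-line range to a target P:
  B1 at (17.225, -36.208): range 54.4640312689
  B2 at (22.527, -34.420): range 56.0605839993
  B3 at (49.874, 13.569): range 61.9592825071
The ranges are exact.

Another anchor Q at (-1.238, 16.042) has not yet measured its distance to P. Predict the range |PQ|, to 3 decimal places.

eq1: (x − 17.225)² + (y + 36.208)² = 54.4640312689²
eq2: (x − 22.527)² + (y + 34.420)² = 56.0605839993²
eq3: (x − 49.874)² + (y − 13.569)² = 61.9592825071²
eq2−eq3, eq2−eq1 (x²,y² cancel):
  54.694·x + 95.978·y = 283.167898
  -10.604·x − 3.576·y = 91.976136
det = 54.694·-3.576 − 95.978·-10.604 = 822.164968
x = (283.167898·-3.576 − 95.978·91.976136) / 822.164968 = -11.968759
y = (54.694·91.976136 − 283.167898·-10.604) / 822.164968 = 9.770856
|P − Q| = √((-11.968759 − -1.238)² + (9.770856 − 16.042)²) = 12.428855

12.429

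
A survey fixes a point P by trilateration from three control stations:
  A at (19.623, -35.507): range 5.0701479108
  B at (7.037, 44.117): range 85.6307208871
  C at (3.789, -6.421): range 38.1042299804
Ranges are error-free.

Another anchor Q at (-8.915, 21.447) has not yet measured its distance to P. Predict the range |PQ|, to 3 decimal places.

eq1: (x − 19.623)² + (y + 35.507)² = 5.0701479108²
eq2: (x − 7.037)² + (y − 44.117)² = 85.6307208871²
eq3: (x − 3.789)² + (y + 6.421)² = 38.1042299804²
eq2−eq3, eq2−eq1 (x²,y² cancel):
  -6.496·x − 101.076·y = 3940.444721
  25.172·x − 159.248·y = 6956.894080
det = -6.496·-159.248 − -101.076·25.172 = 3578.760080
x = (3940.444721·-159.248 − -101.076·6956.894080) / 3578.760080 = 21.143380
y = (-6.496·6956.894080 − 3940.444721·25.172) / 3578.760080 = -40.343822
|P − Q| = √((21.143380 − -8.915)² + (-40.343822 − 21.447)²) = 68.713986

68.714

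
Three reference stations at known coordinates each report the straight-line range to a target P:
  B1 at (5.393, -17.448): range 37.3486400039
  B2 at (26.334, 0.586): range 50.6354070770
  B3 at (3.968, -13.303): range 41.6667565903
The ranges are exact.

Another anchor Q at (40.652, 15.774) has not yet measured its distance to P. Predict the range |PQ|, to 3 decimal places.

eq1: (x − 5.393)² + (y + 17.448)² = 37.3486400039²
eq2: (x − 26.334)² + (y − 0.586)² = 50.6354070770²
eq3: (x − 3.968)² + (y + 13.303)² = 41.6667565903²
eq2−eq3, eq2−eq1 (x²,y² cancel):
  -44.732·x − 27.778·y = 326.717726
  -41.882·x − 36.068·y = 808.717741
det = -44.732·-36.068 − -27.778·-41.882 = 449.995580
x = (326.717726·-36.068 − -27.778·808.717741) / 449.995580 = 23.734692
y = (-44.732·808.717741 − 326.717726·-41.882) / 449.995580 = -49.982647
|P − Q| = √((23.734692 − 40.652)² + (-49.982647 − 15.774)²) = 67.897952

67.898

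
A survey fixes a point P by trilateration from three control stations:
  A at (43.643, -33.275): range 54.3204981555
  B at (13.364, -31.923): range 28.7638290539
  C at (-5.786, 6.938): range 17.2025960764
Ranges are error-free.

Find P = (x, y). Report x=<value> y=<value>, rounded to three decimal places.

eq1: (x − 43.643)² + (y + 33.275)² = 54.3204981555²
eq2: (x − 13.364)² + (y + 31.923)² = 28.7638290539²
eq3: (x + 5.786)² + (y − 6.938)² = 17.2025960764²
eq2−eq1, eq2−eq3 (x²,y² cancel):
  60.558·x − 2.704·y = -309.096009
  -38.300·x + 77.722·y = -584.632235
det = 60.558·77.722 − -2.704·-38.300 = 4603.125676
x = (-309.096009·77.722 − -2.704·-584.632235) / 4603.125676 = -5.562396
y = (60.558·-584.632235 − -309.096009·-38.300) / 4603.125676 = -10.263143

x=-5.562 y=-10.263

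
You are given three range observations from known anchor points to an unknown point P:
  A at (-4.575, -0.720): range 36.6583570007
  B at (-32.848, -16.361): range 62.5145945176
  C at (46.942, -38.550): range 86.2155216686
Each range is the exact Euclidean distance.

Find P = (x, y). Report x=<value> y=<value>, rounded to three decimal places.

x=2.401 y=35.269

eq1: (x + 4.575)² + (y + 0.720)² = 36.6583570007²
eq2: (x + 32.848)² + (y + 16.361)² = 62.5145945176²
eq3: (x − 46.942)² + (y + 38.550)² = 86.2155216686²
eq2−eq3, eq2−eq1 (x²,y² cancel):
  159.580·x − 44.378·y = -1182.061210
  56.546·x + 31.282·y = 1239.014990
det = 159.580·31.282 − -44.378·56.546 = 7501.379948
x = (-1182.061210·31.282 − -44.378·1239.014990) / 7501.379948 = 2.400594
y = (159.580·1239.014990 − -1182.061210·56.546) / 7501.379948 = 35.268557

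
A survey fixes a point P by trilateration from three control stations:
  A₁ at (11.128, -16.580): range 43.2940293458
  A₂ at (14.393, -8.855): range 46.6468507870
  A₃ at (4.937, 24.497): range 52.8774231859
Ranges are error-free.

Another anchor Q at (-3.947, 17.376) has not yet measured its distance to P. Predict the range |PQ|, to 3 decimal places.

eq1: (x − 11.128)² + (y + 16.580)² = 43.2940293458²
eq2: (x − 14.393)² + (y + 8.855)² = 46.6468507870²
eq3: (x − 4.937)² + (y − 24.497)² = 52.8774231859²
eq3−eq1, eq3−eq2 (x²,y² cancel):
  12.382·x − 82.154·y = 695.900712
  18.912·x − 66.704·y = 281.185690
det = 12.382·-66.704 − -82.154·18.912 = 727.767520
x = (695.900712·-66.704 − -82.154·281.185690) / 727.767520 = -32.041595
y = (12.382·281.185690 − 695.900712·18.912) / 727.767520 = -13.299897
|P − Q| = √((-32.041595 − -3.947)² + (-13.299897 − 17.376)²) = 41.597078

41.597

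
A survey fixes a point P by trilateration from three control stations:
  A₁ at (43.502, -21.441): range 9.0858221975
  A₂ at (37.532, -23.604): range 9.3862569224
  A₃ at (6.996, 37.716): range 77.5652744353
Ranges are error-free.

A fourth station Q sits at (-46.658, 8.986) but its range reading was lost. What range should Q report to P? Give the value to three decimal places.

98.781

eq1: (x − 43.502)² + (y + 21.441)² = 9.0858221975²
eq2: (x − 37.532)² + (y + 23.604)² = 9.3862569224²
eq3: (x − 6.996)² + (y − 37.716)² = 77.5652744353²
eq1−eq3, eq1−eq2 (x²,y² cancel):
  -73.012·x + 118.314·y = -6814.519446
  -11.940·x − 4.326·y = -391.890299
det = -73.012·-4.326 − 118.314·-11.940 = 1728.519072
x = (-6814.519446·-4.326 − 118.314·-391.890299) / 1728.519072 = 43.879018
y = (-73.012·-391.890299 − -6814.519446·-11.940) / 1728.519072 = -30.518997
|P − Q| = √((43.879018 − -46.658)² + (-30.518997 − 8.986)²) = 98.780547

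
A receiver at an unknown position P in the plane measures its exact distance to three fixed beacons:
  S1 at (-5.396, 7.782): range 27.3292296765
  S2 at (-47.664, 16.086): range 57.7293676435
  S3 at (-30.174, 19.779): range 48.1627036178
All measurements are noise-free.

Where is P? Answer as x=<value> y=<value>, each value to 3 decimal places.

eq1: (x + 5.396)² + (y − 7.782)² = 27.3292296765²
eq2: (x + 47.664)² + (y − 16.086)² = 57.7293676435²
eq3: (x + 30.174)² + (y − 19.779)² = 48.1627036178²
eq3−eq2, eq3−eq1 (x²,y² cancel):
  -34.980·x − 7.386·y = 215.903306
  49.556·x − 23.994·y = 360.756448
det = -34.980·-23.994 − -7.386·49.556 = 1205.330736
x = (215.903306·-23.994 − -7.386·360.756448) / 1205.330736 = -2.087258
y = (-34.980·360.756448 − 215.903306·49.556) / 1205.330736 = -19.346196

x=-2.087 y=-19.346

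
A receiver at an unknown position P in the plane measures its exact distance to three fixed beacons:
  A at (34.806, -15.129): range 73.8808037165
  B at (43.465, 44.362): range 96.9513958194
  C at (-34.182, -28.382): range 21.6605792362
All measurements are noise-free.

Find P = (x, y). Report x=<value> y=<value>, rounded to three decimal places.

eq1: (x − 34.806)² + (y + 15.129)² = 73.8808037165²
eq2: (x − 43.465)² + (y − 44.362)² = 96.9513958194²
eq3: (x + 34.182)² + (y + 28.382)² = 21.6605792362²
eq2−eq1, eq2−eq3 (x²,y² cancel):
  -17.318·x − 118.982·y = 1524.351002
  -155.294·x − 145.488·y = 7047.146237
det = -17.318·-145.488 − -118.982·-155.294 = -15957.629524
x = (1524.351002·-145.488 − -118.982·7047.146237) / -15957.629524 = -38.646641
y = (-17.318·7047.146237 − 1524.351002·-155.294) / -15957.629524 = -7.186536

x=-38.647 y=-7.187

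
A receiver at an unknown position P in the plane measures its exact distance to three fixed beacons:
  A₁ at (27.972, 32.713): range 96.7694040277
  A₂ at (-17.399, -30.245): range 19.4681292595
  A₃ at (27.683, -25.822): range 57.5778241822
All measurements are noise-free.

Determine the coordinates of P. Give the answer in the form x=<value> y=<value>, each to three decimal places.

eq1: (x − 27.972)² + (y − 32.713)² = 96.7694040277²
eq2: (x + 17.399)² + (y + 30.245)² = 19.4681292595²
eq3: (x − 27.683)² + (y + 25.822)² = 57.5778241822²
eq1−eq3, eq1−eq2 (x²,y² cancel):
  -0.578·x − 117.070·y = 5629.662738
  -90.742·x − 125.916·y = 8350.221572
det = -0.578·-125.916 − -117.070·-90.742 = -10550.386492
x = (5629.662738·-125.916 − -117.070·8350.221572) / -10550.386492 = -25.467866
y = (-0.578·8350.221572 − 5629.662738·-90.742) / -10550.386492 = -47.962265

x=-25.468 y=-47.962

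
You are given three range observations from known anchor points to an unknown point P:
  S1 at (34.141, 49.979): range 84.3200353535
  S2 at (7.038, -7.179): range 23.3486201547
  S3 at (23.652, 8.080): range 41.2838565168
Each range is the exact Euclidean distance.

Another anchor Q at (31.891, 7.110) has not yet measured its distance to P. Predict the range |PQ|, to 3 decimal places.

44.073

eq1: (x − 34.141)² + (y − 49.979)² = 84.3200353535²
eq2: (x − 7.038)² + (y + 7.179)² = 23.3486201547²
eq3: (x − 23.652)² + (y − 8.080)² = 41.2838565168²
eq1−eq3, eq1−eq2 (x²,y² cancel):
  -20.978·x − 83.798·y = 2366.706735
  -54.206·x − 114.316·y = 3002.273462
det = -20.978·-114.316 − -83.798·-54.206 = -2144.233340
x = (2366.706735·-114.316 − -83.798·3002.273462) / -2144.233340 = 8.846022
y = (-20.978·3002.273462 − 2366.706735·-54.206) / -2144.233340 = -30.457512
|P − Q| = √((8.846022 − 31.891)² + (-30.457512 − 7.110)²) = 44.072542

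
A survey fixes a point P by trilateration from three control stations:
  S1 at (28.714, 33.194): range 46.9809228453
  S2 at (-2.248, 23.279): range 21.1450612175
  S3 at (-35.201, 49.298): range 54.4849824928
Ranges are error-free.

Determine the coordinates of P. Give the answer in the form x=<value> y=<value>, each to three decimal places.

x=-7.005 y=2.676

eq1: (x − 28.714)² + (y − 33.194)² = 46.9809228453²
eq2: (x + 2.248)² + (y − 23.279)² = 21.1450612175²
eq3: (x + 35.201)² + (y − 49.298)² = 54.4849824928²
eq3−eq2, eq3−eq1 (x²,y² cancel):
  65.906·x − 52.038·y = -600.938157
  127.830·x − 32.208·y = -981.661567
det = 65.906·-32.208 − -52.038·127.830 = 4529.317092
x = (-600.938157·-32.208 − -52.038·-981.661567) / 4529.317092 = -7.005182
y = (65.906·-981.661567 − -600.938157·127.830) / 4529.317092 = 2.676019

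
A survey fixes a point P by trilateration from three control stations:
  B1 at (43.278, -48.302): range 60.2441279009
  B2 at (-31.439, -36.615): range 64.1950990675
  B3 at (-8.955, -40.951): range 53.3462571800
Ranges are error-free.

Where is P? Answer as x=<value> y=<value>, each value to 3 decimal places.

eq1: (x − 43.278)² + (y + 48.302)² = 60.2441279009²
eq2: (x + 31.439)² + (y + 36.615)² = 64.1950990675²
eq3: (x + 8.955)² + (y + 40.951)² = 53.3462571800²
eq3−eq2, eq3−eq1 (x²,y² cancel):
  -44.968·x + 8.672·y = -703.295069
  104.466·x − 14.702·y = 1665.360271
det = -44.968·-14.702 − 8.672·104.466 = -244.809616
x = (-703.295069·-14.702 − 8.672·1665.360271) / -244.809616 = 16.756532
y = (-44.968·1665.360271 − -703.295069·104.466) / -244.809616 = 5.790205

x=16.757 y=5.790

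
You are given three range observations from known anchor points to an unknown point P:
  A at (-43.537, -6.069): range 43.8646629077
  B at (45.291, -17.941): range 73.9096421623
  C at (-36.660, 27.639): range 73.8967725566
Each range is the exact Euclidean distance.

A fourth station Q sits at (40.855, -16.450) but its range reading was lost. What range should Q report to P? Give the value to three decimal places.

eq1: (x + 43.537)² + (y + 6.069)² = 43.8646629077²
eq2: (x − 45.291)² + (y + 17.941)² = 73.9096421623²
eq3: (x + 36.660)² + (y − 27.639)² = 73.8967725566²
eq2−eq3, eq2−eq1 (x²,y² cancel):
  -163.902·x + 91.160·y = -263.382031
  -177.656·x + 23.744·y = 3097.675521
det = -163.902·23.744 − 91.160·-177.656 = 12303.431872
x = (-263.382031·23.744 − 91.160·3097.675521) / 12303.431872 = -23.459946
y = (-163.902·3097.675521 − -263.382031·-177.656) / 12303.431872 = -45.069263
|P − Q| = √((-23.459946 − 40.855)² + (-45.069263 − -16.450)²) = 70.395131

70.395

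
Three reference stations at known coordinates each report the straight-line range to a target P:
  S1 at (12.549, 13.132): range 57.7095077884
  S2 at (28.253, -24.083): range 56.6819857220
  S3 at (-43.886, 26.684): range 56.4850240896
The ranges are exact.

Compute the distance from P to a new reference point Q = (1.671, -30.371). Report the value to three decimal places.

30.116

eq1: (x − 12.549)² + (y − 13.132)² = 57.7095077884²
eq2: (x − 28.253)² + (y + 24.083)² = 56.6819857220²
eq3: (x + 43.886)² + (y − 26.684)² = 56.4850240896²
eq1−eq2, eq1−eq3 (x²,y² cancel):
  31.408·x − 74.430·y = 1165.835857
  -112.870·x + 27.104·y = 2447.919370
det = 31.408·27.104 − -74.430·-112.870 = -7549.631668
x = (1165.835857·27.104 − -74.430·2447.919370) / -7549.631668 = -28.318925
y = (31.408·2447.919370 − 1165.835857·-112.870) / -7549.631668 = -27.613552
|P − Q| = √((-28.318925 − 1.671)² + (-27.613552 − -30.371)²) = 30.116426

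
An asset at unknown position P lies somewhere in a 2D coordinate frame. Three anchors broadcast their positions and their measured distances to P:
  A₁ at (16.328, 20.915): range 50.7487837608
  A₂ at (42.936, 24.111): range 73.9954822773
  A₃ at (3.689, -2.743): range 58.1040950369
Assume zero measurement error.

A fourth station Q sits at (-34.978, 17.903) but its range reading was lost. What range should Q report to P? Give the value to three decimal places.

29.172

eq1: (x − 16.328)² + (y − 20.915)² = 50.7487837608²
eq2: (x − 42.936)² + (y − 24.111)² = 73.9954822773²
eq3: (x − 3.689)² + (y + 2.743)² = 58.1040950369²
eq2−eq3, eq2−eq1 (x²,y² cancel):
  -78.494·x − 53.708·y = -304.462110
  -53.216·x − 6.392·y = 1179.092736
det = -78.494·-6.392 − -53.708·-53.216 = -2356.391280
x = (-304.462110·-6.392 − -53.708·1179.092736) / -2356.391280 = -27.700338
y = (-78.494·1179.092736 − -304.462110·-53.216) / -2356.391280 = 46.152760
|P − Q| = √((-27.700338 − -34.978)² + (46.152760 − 17.903)²) = 29.172132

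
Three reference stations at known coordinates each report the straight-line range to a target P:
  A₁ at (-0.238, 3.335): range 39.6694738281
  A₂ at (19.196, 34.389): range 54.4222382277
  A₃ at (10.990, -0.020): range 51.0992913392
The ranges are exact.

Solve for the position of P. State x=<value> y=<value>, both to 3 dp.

x=-34.195 y=23.844

eq1: (x + 0.238)² + (y − 3.335)² = 39.6694738281²
eq2: (x − 19.196)² + (y − 34.389)² = 54.4222382277²
eq3: (x − 10.990)² + (y + 0.020)² = 51.0992913392²
eq1−eq2, eq1−eq3 (x²,y² cancel):
  38.868·x + 62.108·y = 151.798008
  22.456·x − 6.710·y = -927.868791
det = 38.868·-6.710 − 62.108·22.456 = -1655.501528
x = (151.798008·-6.710 − 62.108·-927.868791) / -1655.501528 = -34.194780
y = (38.868·-927.868791 − 151.798008·22.456) / -1655.501528 = 23.843639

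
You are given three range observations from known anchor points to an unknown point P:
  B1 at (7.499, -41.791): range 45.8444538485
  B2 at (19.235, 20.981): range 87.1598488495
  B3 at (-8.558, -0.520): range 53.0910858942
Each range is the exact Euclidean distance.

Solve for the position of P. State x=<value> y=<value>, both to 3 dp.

x=-38.264 y=-44.522

eq1: (x − 7.499)² + (y + 41.791)² = 45.8444538485²
eq2: (x − 19.235)² + (y − 20.981)² = 87.1598488495²
eq3: (x + 8.558)² + (y + 0.520)² = 53.0910858942²
eq2−eq3, eq2−eq1 (x²,y² cancel):
  -55.586·x − 43.002·y = 4041.498028
  -23.472·x − 125.544·y = 6487.660399
det = -55.586·-125.544 − -43.002·-23.472 = 5969.145840
x = (4041.498028·-125.544 − -43.002·6487.660399) / 5969.145840 = -38.264010
y = (-55.586·6487.660399 − 4041.498028·-23.472) / 5969.145840 = -44.522459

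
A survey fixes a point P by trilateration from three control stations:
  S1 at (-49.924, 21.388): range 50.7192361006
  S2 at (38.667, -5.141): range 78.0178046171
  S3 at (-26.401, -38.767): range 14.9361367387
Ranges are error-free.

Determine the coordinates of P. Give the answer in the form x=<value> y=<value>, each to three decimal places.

eq1: (x + 49.924)² + (y − 21.388)² = 50.7192361006²
eq2: (x − 38.667)² + (y + 5.141)² = 78.0178046171²
eq3: (x + 26.401)² + (y + 38.767)² = 14.9361367387²
eq2−eq3, eq2−eq1 (x²,y² cancel):
  -130.136·x − 67.252·y = 6542.015977
  -177.182·x + 53.058·y = 4942.622477
det = -130.136·53.058 − -67.252·-177.182 = -18820.599752
x = (6542.015977·53.058 − -67.252·4942.622477) / -18820.599752 = -36.104457
y = (-130.136·4942.622477 − 6542.015977·-177.182) / -18820.599752 = -27.412217

x=-36.104 y=-27.412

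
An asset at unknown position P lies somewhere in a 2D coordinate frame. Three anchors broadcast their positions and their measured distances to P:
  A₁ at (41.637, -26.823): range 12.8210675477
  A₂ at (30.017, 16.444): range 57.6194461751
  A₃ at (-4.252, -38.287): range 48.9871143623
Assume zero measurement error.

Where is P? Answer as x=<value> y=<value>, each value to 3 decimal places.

eq1: (x − 41.637)² + (y + 26.823)² = 12.8210675477²
eq2: (x − 30.017)² + (y − 16.444)² = 57.6194461751²
eq3: (x + 4.252)² + (y + 38.287)² = 48.9871143623²
eq2−eq3, eq2−eq1 (x²,y² cancel):
  -68.538·x − 109.462·y = 1232.811652
  23.240·x − 86.534·y = 4437.308477
det = -68.538·-86.534 − -109.462·23.240 = 8474.764172
x = (1232.811652·-86.534 − -109.462·4437.308477) / 8474.764172 = 44.725320
y = (-68.538·4437.308477 − 1232.811652·23.240) / 8474.764172 = -39.266555

x=44.725 y=-39.267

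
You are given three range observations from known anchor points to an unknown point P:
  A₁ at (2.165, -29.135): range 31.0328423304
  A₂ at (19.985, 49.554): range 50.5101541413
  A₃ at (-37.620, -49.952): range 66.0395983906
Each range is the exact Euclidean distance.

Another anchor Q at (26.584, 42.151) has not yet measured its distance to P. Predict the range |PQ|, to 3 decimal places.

46.517

eq1: (x − 2.165)² + (y + 29.135)² = 31.0328423304²
eq2: (x − 19.985)² + (y − 49.554)² = 50.5101541413²
eq3: (x + 37.620)² + (y + 49.952)² = 66.0395983906²
eq3−eq1, eq3−eq2 (x²,y² cancel):
  79.570·x + 41.634·y = 341.259998
  115.210·x + 199.012·y = 754.485321
det = 79.570·199.012 − 41.634·115.210 = 11038.731700
x = (341.259998·199.012 − 41.634·754.485321) / 11038.731700 = 3.306774
y = (79.570·754.485321 − 341.259998·115.210) / 11038.731700 = 1.876831
|P − Q| = √((3.306774 − 26.584)² + (1.876831 − 42.151)²) = 46.517071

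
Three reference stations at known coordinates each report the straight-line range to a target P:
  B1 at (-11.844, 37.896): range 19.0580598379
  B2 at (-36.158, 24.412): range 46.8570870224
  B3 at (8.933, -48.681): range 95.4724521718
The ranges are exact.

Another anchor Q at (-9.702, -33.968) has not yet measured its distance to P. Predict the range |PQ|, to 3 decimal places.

82.018

eq1: (x + 11.844)² + (y − 37.896)² = 19.0580598379²
eq2: (x + 36.158)² + (y − 24.412)² = 46.8570870224²
eq3: (x − 8.933)² + (y + 48.681)² = 95.4724521718²
eq1−eq2, eq1−eq3 (x²,y² cancel):
  -48.628·x − 26.968·y = -1505.417403
  41.554·x − 173.154·y = -7878.528381
det = -48.628·-173.154 − -26.968·41.554 = 9540.760984
x = (-1505.417403·-173.154 − -26.968·-7878.528381) / 9540.760984 = 5.052101
y = (-48.628·-7878.528381 − -1505.417403·41.554) / 9540.760984 = 46.712541
|P − Q| = √((5.052101 − -9.702)² + (46.712541 − -33.968)²) = 82.018493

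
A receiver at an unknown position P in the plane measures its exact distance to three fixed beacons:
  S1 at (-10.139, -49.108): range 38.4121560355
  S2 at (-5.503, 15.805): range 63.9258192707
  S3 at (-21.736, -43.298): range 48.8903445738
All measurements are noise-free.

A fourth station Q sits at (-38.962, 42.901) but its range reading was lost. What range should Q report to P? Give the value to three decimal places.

eq1: (x + 10.139)² + (y + 49.108)² = 38.4121560355²
eq2: (x + 5.503)² + (y − 15.805)² = 63.9258192707²
eq3: (x + 21.736)² + (y + 43.298)² = 48.8903445738²
eq2−eq3, eq2−eq1 (x²,y² cancel):
  -32.466·x − 118.206·y = 3763.334043
  -9.272·x − 129.826·y = 4845.330589
det = -32.466·-129.826 − -118.206·-9.272 = 3118.924884
x = (3763.334043·-129.826 − -118.206·4845.330589) / 3118.924884 = 26.986396
y = (-32.466·4845.330589 − 3763.334043·-9.272) / 3118.924884 = -39.249060
|P − Q| = √((26.986396 − -38.962)² + (-39.249060 − 42.901)²) = 105.346207

105.346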